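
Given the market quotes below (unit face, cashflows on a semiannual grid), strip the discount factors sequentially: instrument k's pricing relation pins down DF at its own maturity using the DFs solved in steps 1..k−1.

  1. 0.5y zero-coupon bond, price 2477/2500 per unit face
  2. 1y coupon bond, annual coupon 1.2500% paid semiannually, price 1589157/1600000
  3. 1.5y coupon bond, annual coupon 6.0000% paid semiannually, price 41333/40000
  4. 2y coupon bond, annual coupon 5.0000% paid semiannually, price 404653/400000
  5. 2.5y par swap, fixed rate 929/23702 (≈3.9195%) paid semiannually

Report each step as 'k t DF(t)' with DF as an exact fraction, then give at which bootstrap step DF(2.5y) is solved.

step 1 [0.5y] zero: DF = P = 2477/2500 ≈ 0.990800
step 2 [1y] bond c/2=1/160: DF=(1589157/1600000 − 1/160·(0.990800))/(1+1/160) = 9809/10000 ≈ 0.980900
step 3 [1.5y] bond c/2=3/100: DF=(41333/40000 − 3/100·(0.990800+0.980900))/(1+3/100) = 4729/5000 ≈ 0.945800
step 4 [2y] bond c/2=1/40: DF=(404653/400000 − 1/40·(0.990800+0.980900+0.945800))/(1+1/40) = 4579/5000 ≈ 0.915800
step 5 [2.5y] swap r/2=929/47404: DF=(1 − 929/47404·(0.990800+0.980900+0.945800+0.915800))/(1+929/47404) = 9071/10000 ≈ 0.907100

1 1/2 2477/2500
2 1 9809/10000
3 3/2 4729/5000
4 2 4579/5000
5 5/2 9071/10000
DF(2.5y) is solved at step 5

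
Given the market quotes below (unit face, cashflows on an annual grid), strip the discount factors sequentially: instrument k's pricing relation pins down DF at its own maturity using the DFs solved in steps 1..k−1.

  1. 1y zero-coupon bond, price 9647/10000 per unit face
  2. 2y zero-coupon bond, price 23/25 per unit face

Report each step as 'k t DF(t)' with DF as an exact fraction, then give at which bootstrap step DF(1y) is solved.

step 1 [1y] zero: DF = P = 9647/10000 ≈ 0.964700
step 2 [2y] zero: DF = P = 23/25 ≈ 0.920000

1 1 9647/10000
2 2 23/25
DF(1y) is solved at step 1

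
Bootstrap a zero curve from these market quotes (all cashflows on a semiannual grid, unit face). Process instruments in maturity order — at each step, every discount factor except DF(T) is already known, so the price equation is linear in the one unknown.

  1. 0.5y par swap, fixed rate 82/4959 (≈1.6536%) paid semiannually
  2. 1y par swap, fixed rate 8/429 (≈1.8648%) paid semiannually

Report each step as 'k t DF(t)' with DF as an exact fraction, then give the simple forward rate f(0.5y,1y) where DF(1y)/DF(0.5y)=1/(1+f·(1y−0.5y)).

1 1/2 4959/5000
2 1 1227/1250
f(0.5y,1y) = ((4959/5000)/(1227/1250) − 1)/(1/2) = 17/818 ≈ 2.0782%

step 1 [0.5y] swap r/2=41/4959: DF=(1 − 41/4959·(0))/(1+41/4959) = 4959/5000 ≈ 0.991800
step 2 [1y] swap r/2=4/429: DF=(1 − 4/429·(0.991800))/(1+4/429) = 1227/1250 ≈ 0.981600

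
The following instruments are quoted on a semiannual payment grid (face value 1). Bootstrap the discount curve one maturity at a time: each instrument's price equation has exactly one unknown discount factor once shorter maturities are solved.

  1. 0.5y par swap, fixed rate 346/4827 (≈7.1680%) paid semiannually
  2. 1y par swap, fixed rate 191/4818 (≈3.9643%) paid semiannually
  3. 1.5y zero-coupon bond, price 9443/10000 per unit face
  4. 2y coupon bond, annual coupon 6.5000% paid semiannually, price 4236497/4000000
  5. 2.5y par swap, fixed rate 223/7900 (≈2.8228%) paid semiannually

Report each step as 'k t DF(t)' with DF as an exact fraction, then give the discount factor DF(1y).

step 1 [0.5y] swap r/2=173/4827: DF=(1 − 173/4827·(0))/(1+173/4827) = 4827/5000 ≈ 0.965400
step 2 [1y] swap r/2=191/9636: DF=(1 − 191/9636·(0.965400))/(1+191/9636) = 4809/5000 ≈ 0.961800
step 3 [1.5y] zero: DF = P = 9443/10000 ≈ 0.944300
step 4 [2y] bond c/2=13/400: DF=(4236497/4000000 − 13/400·(0.965400+0.961800+0.944300))/(1+13/400) = 4677/5000 ≈ 0.935400
step 5 [2.5y] swap r/2=223/15800: DF=(1 − 223/15800·(0.965400+0.961800+0.944300+0.935400))/(1+223/15800) = 9331/10000 ≈ 0.933100

1 1/2 4827/5000
2 1 4809/5000
3 3/2 9443/10000
4 2 4677/5000
5 5/2 9331/10000
DF(1y) = 4809/5000 ≈ 0.961800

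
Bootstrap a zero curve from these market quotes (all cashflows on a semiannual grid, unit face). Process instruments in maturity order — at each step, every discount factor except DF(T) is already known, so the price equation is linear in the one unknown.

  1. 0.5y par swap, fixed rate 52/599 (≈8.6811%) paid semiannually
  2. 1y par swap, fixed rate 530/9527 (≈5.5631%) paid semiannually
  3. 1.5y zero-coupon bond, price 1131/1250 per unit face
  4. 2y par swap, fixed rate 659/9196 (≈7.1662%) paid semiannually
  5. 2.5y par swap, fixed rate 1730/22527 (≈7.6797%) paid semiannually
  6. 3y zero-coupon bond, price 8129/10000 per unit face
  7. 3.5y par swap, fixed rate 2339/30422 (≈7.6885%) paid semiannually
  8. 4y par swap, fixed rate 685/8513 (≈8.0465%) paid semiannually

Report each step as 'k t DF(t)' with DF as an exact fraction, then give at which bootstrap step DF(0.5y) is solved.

1 1/2 599/625
2 1 947/1000
3 3/2 1131/1250
4 2 4341/5000
5 5/2 827/1000
6 3 8129/10000
7 7/2 7661/10000
8 4 363/500
DF(0.5y) is solved at step 1

step 1 [0.5y] swap r/2=26/599: DF=(1 − 26/599·(0))/(1+26/599) = 599/625 ≈ 0.958400
step 2 [1y] swap r/2=265/9527: DF=(1 − 265/9527·(0.958400))/(1+265/9527) = 947/1000 ≈ 0.947000
step 3 [1.5y] zero: DF = P = 1131/1250 ≈ 0.904800
step 4 [2y] swap r/2=659/18392: DF=(1 − 659/18392·(0.958400+0.947000+0.904800))/(1+659/18392) = 4341/5000 ≈ 0.868200
step 5 [2.5y] swap r/2=865/22527: DF=(1 − 865/22527·(0.958400+0.947000+0.904800+0.868200))/(1+865/22527) = 827/1000 ≈ 0.827000
step 6 [3y] zero: DF = P = 8129/10000 ≈ 0.812900
step 7 [3.5y] swap r/2=2339/60844: DF=(1 − 2339/60844·(0.958400+0.947000+0.904800+0.868200+0.827000+0.812900))/(1+2339/60844) = 7661/10000 ≈ 0.766100
step 8 [4y] swap r/2=685/17026: DF=(1 − 685/17026·(0.958400+0.947000+0.904800+0.868200+0.827000+0.812900+0.766100))/(1+685/17026) = 363/500 ≈ 0.726000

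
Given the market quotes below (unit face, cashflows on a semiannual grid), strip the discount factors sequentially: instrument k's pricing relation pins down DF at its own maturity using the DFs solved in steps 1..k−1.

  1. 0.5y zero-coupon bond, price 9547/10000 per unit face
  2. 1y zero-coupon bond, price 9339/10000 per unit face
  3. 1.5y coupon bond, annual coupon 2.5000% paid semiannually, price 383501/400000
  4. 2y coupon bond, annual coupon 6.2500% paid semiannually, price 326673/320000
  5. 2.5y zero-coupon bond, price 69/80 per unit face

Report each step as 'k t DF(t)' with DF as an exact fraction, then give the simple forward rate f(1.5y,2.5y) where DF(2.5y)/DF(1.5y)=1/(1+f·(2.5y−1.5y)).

1 1/2 9547/10000
2 1 9339/10000
3 3/2 2309/2500
4 2 9047/10000
5 5/2 69/80
f(1.5y,2.5y) = ((2309/2500)/(69/80) − 1)/(1) = 611/8625 ≈ 7.0841%

step 1 [0.5y] zero: DF = P = 9547/10000 ≈ 0.954700
step 2 [1y] zero: DF = P = 9339/10000 ≈ 0.933900
step 3 [1.5y] bond c/2=1/80: DF=(383501/400000 − 1/80·(0.954700+0.933900))/(1+1/80) = 2309/2500 ≈ 0.923600
step 4 [2y] bond c/2=1/32: DF=(326673/320000 − 1/32·(0.954700+0.933900+0.923600))/(1+1/32) = 9047/10000 ≈ 0.904700
step 5 [2.5y] zero: DF = P = 69/80 ≈ 0.862500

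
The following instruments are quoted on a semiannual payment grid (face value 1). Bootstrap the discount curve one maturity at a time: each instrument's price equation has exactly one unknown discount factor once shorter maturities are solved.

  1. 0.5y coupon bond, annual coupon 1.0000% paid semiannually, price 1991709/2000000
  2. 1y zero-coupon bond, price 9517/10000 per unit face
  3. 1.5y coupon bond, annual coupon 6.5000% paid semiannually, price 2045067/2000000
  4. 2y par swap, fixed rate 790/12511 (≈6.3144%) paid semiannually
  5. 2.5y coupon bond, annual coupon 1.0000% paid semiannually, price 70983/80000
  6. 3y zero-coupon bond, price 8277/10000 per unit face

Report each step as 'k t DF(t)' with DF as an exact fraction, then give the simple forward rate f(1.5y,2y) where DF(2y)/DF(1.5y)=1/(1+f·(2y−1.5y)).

1 1/2 9909/10000
2 1 9517/10000
3 3/2 2323/2500
4 2 1763/2000
5 5/2 4321/5000
6 3 8277/10000
f(1.5y,2y) = ((2323/2500)/(1763/2000) − 1)/(1/2) = 954/8815 ≈ 10.8225%

step 1 [0.5y] bond c/2=1/200: DF=(1991709/2000000 − 1/200·(0))/(1+1/200) = 9909/10000 ≈ 0.990900
step 2 [1y] zero: DF = P = 9517/10000 ≈ 0.951700
step 3 [1.5y] bond c/2=13/400: DF=(2045067/2000000 − 13/400·(0.990900+0.951700))/(1+13/400) = 2323/2500 ≈ 0.929200
step 4 [2y] swap r/2=395/12511: DF=(1 − 395/12511·(0.990900+0.951700+0.929200))/(1+395/12511) = 1763/2000 ≈ 0.881500
step 5 [2.5y] bond c/2=1/200: DF=(70983/80000 − 1/200·(0.990900+0.951700+0.929200+0.881500))/(1+1/200) = 4321/5000 ≈ 0.864200
step 6 [3y] zero: DF = P = 8277/10000 ≈ 0.827700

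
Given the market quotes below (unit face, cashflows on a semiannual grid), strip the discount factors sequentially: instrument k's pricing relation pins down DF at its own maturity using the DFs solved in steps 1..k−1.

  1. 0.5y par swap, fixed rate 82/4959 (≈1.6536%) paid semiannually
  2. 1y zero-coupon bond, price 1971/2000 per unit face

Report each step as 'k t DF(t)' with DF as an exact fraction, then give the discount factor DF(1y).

1 1/2 4959/5000
2 1 1971/2000
DF(1y) = 1971/2000 ≈ 0.985500

step 1 [0.5y] swap r/2=41/4959: DF=(1 − 41/4959·(0))/(1+41/4959) = 4959/5000 ≈ 0.991800
step 2 [1y] zero: DF = P = 1971/2000 ≈ 0.985500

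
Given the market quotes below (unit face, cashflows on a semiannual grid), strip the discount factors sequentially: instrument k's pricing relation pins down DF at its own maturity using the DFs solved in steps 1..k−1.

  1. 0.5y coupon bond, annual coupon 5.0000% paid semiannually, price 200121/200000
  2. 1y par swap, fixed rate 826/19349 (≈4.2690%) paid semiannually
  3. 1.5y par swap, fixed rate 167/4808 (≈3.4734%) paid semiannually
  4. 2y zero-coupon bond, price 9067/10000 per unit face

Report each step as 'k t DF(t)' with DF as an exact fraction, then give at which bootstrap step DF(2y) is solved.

step 1 [0.5y] bond c/2=1/40: DF=(200121/200000 − 1/40·(0))/(1+1/40) = 4881/5000 ≈ 0.976200
step 2 [1y] swap r/2=413/19349: DF=(1 − 413/19349·(0.976200))/(1+413/19349) = 9587/10000 ≈ 0.958700
step 3 [1.5y] swap r/2=167/9616: DF=(1 − 167/9616·(0.976200+0.958700))/(1+167/9616) = 9499/10000 ≈ 0.949900
step 4 [2y] zero: DF = P = 9067/10000 ≈ 0.906700

1 1/2 4881/5000
2 1 9587/10000
3 3/2 9499/10000
4 2 9067/10000
DF(2y) is solved at step 4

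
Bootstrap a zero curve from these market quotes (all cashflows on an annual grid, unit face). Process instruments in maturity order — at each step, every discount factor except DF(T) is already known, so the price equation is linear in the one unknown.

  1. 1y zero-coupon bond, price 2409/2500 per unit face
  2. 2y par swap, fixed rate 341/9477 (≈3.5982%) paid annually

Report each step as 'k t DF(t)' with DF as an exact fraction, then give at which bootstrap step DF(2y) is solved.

1 1 2409/2500
2 2 4659/5000
DF(2y) is solved at step 2

step 1 [1y] zero: DF = P = 2409/2500 ≈ 0.963600
step 2 [2y] swap r/1=341/9477: DF=(1 − 341/9477·(0.963600))/(1+341/9477) = 4659/5000 ≈ 0.931800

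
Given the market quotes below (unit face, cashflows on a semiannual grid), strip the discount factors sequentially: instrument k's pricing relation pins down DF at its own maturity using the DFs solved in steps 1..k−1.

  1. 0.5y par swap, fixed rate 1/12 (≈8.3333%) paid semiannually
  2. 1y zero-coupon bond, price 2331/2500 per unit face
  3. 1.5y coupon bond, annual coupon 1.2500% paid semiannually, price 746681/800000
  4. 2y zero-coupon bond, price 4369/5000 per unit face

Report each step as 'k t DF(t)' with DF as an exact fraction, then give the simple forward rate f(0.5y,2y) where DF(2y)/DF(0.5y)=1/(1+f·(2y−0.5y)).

step 1 [0.5y] swap r/2=1/24: DF=(1 − 1/24·(0))/(1+1/24) = 24/25 ≈ 0.960000
step 2 [1y] zero: DF = P = 2331/2500 ≈ 0.932400
step 3 [1.5y] bond c/2=1/160: DF=(746681/800000 − 1/160·(0.960000+0.932400))/(1+1/160) = 4579/5000 ≈ 0.915800
step 4 [2y] zero: DF = P = 4369/5000 ≈ 0.873800

1 1/2 24/25
2 1 2331/2500
3 3/2 4579/5000
4 2 4369/5000
f(0.5y,2y) = ((24/25)/(4369/5000) − 1)/(3/2) = 862/13107 ≈ 6.5766%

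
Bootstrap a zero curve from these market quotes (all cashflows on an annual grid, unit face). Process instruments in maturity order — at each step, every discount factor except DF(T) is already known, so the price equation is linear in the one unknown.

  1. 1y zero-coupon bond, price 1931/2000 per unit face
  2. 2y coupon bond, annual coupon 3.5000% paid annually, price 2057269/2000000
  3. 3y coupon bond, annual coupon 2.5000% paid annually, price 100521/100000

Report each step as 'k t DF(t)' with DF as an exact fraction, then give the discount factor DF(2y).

1 1 1931/2000
2 2 2403/2500
3 3 9337/10000
DF(2y) = 2403/2500 ≈ 0.961200

step 1 [1y] zero: DF = P = 1931/2000 ≈ 0.965500
step 2 [2y] bond c/1=7/200: DF=(2057269/2000000 − 7/200·(0.965500))/(1+7/200) = 2403/2500 ≈ 0.961200
step 3 [3y] bond c/1=1/40: DF=(100521/100000 − 1/40·(0.965500+0.961200))/(1+1/40) = 9337/10000 ≈ 0.933700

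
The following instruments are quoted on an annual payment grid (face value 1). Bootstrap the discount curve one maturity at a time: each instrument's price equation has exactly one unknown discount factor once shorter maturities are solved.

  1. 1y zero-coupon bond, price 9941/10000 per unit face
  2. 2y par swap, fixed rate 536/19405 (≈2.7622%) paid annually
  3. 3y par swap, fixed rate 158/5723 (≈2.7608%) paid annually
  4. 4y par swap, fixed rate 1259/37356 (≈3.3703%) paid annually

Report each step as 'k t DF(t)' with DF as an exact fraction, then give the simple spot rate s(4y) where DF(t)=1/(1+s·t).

1 1 9941/10000
2 2 1183/1250
3 3 921/1000
4 4 8741/10000
s(4y) = (1/(8741/10000) − 1)/(4) = 1259/34964 ≈ 3.6008%

step 1 [1y] zero: DF = P = 9941/10000 ≈ 0.994100
step 2 [2y] swap r/1=536/19405: DF=(1 − 536/19405·(0.994100))/(1+536/19405) = 1183/1250 ≈ 0.946400
step 3 [3y] swap r/1=158/5723: DF=(1 − 158/5723·(0.994100+0.946400))/(1+158/5723) = 921/1000 ≈ 0.921000
step 4 [4y] swap r/1=1259/37356: DF=(1 − 1259/37356·(0.994100+0.946400+0.921000))/(1+1259/37356) = 8741/10000 ≈ 0.874100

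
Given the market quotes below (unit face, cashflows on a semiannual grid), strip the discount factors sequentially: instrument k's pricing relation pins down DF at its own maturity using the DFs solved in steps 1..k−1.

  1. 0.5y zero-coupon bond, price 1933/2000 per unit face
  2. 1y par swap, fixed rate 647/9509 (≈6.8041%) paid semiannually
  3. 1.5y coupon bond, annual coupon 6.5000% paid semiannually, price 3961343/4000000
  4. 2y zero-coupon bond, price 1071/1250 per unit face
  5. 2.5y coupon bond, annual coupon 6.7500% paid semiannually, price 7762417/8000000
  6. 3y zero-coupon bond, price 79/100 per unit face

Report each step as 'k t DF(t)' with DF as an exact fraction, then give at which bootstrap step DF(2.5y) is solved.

1 1/2 1933/2000
2 1 9353/10000
3 3/2 8993/10000
4 2 1071/1250
5 5/2 512/625
6 3 79/100
DF(2.5y) is solved at step 5

step 1 [0.5y] zero: DF = P = 1933/2000 ≈ 0.966500
step 2 [1y] swap r/2=647/19018: DF=(1 − 647/19018·(0.966500))/(1+647/19018) = 9353/10000 ≈ 0.935300
step 3 [1.5y] bond c/2=13/400: DF=(3961343/4000000 − 13/400·(0.966500+0.935300))/(1+13/400) = 8993/10000 ≈ 0.899300
step 4 [2y] zero: DF = P = 1071/1250 ≈ 0.856800
step 5 [2.5y] bond c/2=27/800: DF=(7762417/8000000 − 27/800·(0.966500+0.935300+0.899300+0.856800))/(1+27/800) = 512/625 ≈ 0.819200
step 6 [3y] zero: DF = P = 79/100 ≈ 0.790000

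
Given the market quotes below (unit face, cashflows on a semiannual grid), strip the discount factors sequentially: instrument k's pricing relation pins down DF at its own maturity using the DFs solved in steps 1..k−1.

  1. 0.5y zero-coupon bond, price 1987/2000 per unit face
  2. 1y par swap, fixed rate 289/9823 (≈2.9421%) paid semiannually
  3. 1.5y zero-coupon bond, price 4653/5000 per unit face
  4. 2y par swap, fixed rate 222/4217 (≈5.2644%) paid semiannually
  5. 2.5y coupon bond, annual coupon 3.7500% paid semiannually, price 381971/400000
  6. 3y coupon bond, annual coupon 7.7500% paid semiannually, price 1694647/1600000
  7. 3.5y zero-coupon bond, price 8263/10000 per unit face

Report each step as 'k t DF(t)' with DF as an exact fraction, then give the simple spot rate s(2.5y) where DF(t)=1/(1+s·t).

1 1/2 1987/2000
2 1 9711/10000
3 3/2 4653/5000
4 2 9001/10000
5 5/2 347/400
6 3 8457/10000
7 7/2 8263/10000
s(2.5y) = (1/(347/400) − 1)/(5/2) = 106/1735 ≈ 6.1095%

step 1 [0.5y] zero: DF = P = 1987/2000 ≈ 0.993500
step 2 [1y] swap r/2=289/19646: DF=(1 − 289/19646·(0.993500))/(1+289/19646) = 9711/10000 ≈ 0.971100
step 3 [1.5y] zero: DF = P = 4653/5000 ≈ 0.930600
step 4 [2y] swap r/2=111/4217: DF=(1 − 111/4217·(0.993500+0.971100+0.930600))/(1+111/4217) = 9001/10000 ≈ 0.900100
step 5 [2.5y] bond c/2=3/160: DF=(381971/400000 − 3/160·(0.993500+0.971100+0.930600+0.900100))/(1+3/160) = 347/400 ≈ 0.867500
step 6 [3y] bond c/2=31/800: DF=(1694647/1600000 − 31/800·(0.993500+0.971100+0.930600+0.900100+0.867500))/(1+31/800) = 8457/10000 ≈ 0.845700
step 7 [3.5y] zero: DF = P = 8263/10000 ≈ 0.826300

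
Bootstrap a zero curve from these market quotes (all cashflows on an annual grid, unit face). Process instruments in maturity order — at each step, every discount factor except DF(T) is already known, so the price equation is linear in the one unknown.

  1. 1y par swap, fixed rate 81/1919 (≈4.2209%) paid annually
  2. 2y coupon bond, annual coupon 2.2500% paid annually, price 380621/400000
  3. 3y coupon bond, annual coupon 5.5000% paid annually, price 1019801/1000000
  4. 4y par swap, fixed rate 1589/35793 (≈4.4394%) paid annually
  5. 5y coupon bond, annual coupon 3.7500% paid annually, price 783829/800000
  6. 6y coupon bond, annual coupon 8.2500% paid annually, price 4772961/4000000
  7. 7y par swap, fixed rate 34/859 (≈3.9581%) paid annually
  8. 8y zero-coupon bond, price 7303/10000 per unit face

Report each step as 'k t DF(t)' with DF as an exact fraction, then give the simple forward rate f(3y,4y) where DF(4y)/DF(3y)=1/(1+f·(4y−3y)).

step 1 [1y] swap r/1=81/1919: DF=(1 − 81/1919·(0))/(1+81/1919) = 1919/2000 ≈ 0.959500
step 2 [2y] bond c/1=9/400: DF=(380621/400000 − 9/400·(0.959500))/(1+9/400) = 1819/2000 ≈ 0.909500
step 3 [3y] bond c/1=11/200: DF=(1019801/1000000 − 11/200·(0.959500+0.909500))/(1+11/200) = 2173/2500 ≈ 0.869200
step 4 [4y] swap r/1=1589/35793: DF=(1 − 1589/35793·(0.959500+0.909500+0.869200))/(1+1589/35793) = 8411/10000 ≈ 0.841100
step 5 [5y] bond c/1=3/80: DF=(783829/800000 − 3/80·(0.959500+0.909500+0.869200+0.841100))/(1+3/80) = 163/200 ≈ 0.815000
step 6 [6y] bond c/1=33/400: DF=(4772961/4000000 − 33/400·(0.959500+0.909500+0.869200+0.841100+0.815000))/(1+33/400) = 3837/5000 ≈ 0.767400
step 7 [7y] swap r/1=34/859: DF=(1 − 34/859·(0.959500+0.909500+0.869200+0.841100+0.815000+0.767400))/(1+34/859) = 3827/5000 ≈ 0.765400
step 8 [8y] zero: DF = P = 7303/10000 ≈ 0.730300

1 1 1919/2000
2 2 1819/2000
3 3 2173/2500
4 4 8411/10000
5 5 163/200
6 6 3837/5000
7 7 3827/5000
8 8 7303/10000
f(3y,4y) = ((2173/2500)/(8411/10000) − 1)/(1) = 281/8411 ≈ 3.3409%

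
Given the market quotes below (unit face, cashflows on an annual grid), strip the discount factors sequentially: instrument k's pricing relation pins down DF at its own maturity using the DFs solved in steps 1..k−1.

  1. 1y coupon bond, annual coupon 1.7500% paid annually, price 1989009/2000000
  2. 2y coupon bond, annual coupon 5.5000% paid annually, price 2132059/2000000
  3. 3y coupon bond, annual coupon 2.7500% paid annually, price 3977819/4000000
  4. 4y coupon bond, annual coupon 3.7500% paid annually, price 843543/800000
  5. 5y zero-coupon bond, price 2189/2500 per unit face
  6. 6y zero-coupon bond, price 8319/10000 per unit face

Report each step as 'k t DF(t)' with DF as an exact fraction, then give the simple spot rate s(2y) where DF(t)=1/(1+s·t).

step 1 [1y] bond c/1=7/400: DF=(1989009/2000000 − 7/400·(0))/(1+7/400) = 4887/5000 ≈ 0.977400
step 2 [2y] bond c/1=11/200: DF=(2132059/2000000 − 11/200·(0.977400))/(1+11/200) = 1919/2000 ≈ 0.959500
step 3 [3y] bond c/1=11/400: DF=(3977819/4000000 − 11/400·(0.977400+0.959500))/(1+11/400) = 229/250 ≈ 0.916000
step 4 [4y] bond c/1=3/80: DF=(843543/800000 − 3/80·(0.977400+0.959500+0.916000))/(1+3/80) = 2283/2500 ≈ 0.913200
step 5 [5y] zero: DF = P = 2189/2500 ≈ 0.875600
step 6 [6y] zero: DF = P = 8319/10000 ≈ 0.831900

1 1 4887/5000
2 2 1919/2000
3 3 229/250
4 4 2283/2500
5 5 2189/2500
6 6 8319/10000
s(2y) = (1/(1919/2000) − 1)/(2) = 81/3838 ≈ 2.1105%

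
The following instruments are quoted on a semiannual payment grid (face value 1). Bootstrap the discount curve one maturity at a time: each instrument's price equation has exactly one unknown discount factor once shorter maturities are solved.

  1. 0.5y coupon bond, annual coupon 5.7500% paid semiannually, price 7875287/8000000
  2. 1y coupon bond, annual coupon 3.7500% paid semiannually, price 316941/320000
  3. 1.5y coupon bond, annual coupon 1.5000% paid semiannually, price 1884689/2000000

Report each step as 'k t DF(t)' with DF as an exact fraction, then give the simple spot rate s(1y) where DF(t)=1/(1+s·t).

1 1/2 9569/10000
2 1 4773/5000
3 3/2 9211/10000
s(1y) = (1/(4773/5000) − 1)/(1) = 227/4773 ≈ 4.7559%

step 1 [0.5y] bond c/2=23/800: DF=(7875287/8000000 − 23/800·(0))/(1+23/800) = 9569/10000 ≈ 0.956900
step 2 [1y] bond c/2=3/160: DF=(316941/320000 − 3/160·(0.956900))/(1+3/160) = 4773/5000 ≈ 0.954600
step 3 [1.5y] bond c/2=3/400: DF=(1884689/2000000 − 3/400·(0.956900+0.954600))/(1+3/400) = 9211/10000 ≈ 0.921100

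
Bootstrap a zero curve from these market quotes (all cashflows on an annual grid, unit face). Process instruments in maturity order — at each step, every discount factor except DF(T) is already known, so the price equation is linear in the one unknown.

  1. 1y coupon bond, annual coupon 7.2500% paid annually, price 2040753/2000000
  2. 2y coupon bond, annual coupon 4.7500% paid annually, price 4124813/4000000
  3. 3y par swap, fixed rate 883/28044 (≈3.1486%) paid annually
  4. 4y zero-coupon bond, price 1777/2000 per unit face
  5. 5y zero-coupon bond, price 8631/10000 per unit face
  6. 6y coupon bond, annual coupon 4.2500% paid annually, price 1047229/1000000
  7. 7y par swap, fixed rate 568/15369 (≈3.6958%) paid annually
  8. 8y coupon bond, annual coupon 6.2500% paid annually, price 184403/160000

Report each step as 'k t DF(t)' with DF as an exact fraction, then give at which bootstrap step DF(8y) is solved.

1 1 4757/5000
2 2 9413/10000
3 3 9117/10000
4 4 1777/2000
5 5 8631/10000
6 6 2047/2500
7 7 483/625
8 8 7231/10000
DF(8y) is solved at step 8

step 1 [1y] bond c/1=29/400: DF=(2040753/2000000 − 29/400·(0))/(1+29/400) = 4757/5000 ≈ 0.951400
step 2 [2y] bond c/1=19/400: DF=(4124813/4000000 − 19/400·(0.951400))/(1+19/400) = 9413/10000 ≈ 0.941300
step 3 [3y] swap r/1=883/28044: DF=(1 − 883/28044·(0.951400+0.941300))/(1+883/28044) = 9117/10000 ≈ 0.911700
step 4 [4y] zero: DF = P = 1777/2000 ≈ 0.888500
step 5 [5y] zero: DF = P = 8631/10000 ≈ 0.863100
step 6 [6y] bond c/1=17/400: DF=(1047229/1000000 − 17/400·(0.951400+0.941300+0.911700+0.888500+0.863100))/(1+17/400) = 2047/2500 ≈ 0.818800
step 7 [7y] swap r/1=568/15369: DF=(1 − 568/15369·(0.951400+0.941300+0.911700+0.888500+0.863100+0.818800))/(1+568/15369) = 483/625 ≈ 0.772800
step 8 [8y] bond c/1=1/16: DF=(184403/160000 − 1/16·(0.951400+0.941300+0.911700+0.888500+0.863100+0.818800+0.772800))/(1+1/16) = 7231/10000 ≈ 0.723100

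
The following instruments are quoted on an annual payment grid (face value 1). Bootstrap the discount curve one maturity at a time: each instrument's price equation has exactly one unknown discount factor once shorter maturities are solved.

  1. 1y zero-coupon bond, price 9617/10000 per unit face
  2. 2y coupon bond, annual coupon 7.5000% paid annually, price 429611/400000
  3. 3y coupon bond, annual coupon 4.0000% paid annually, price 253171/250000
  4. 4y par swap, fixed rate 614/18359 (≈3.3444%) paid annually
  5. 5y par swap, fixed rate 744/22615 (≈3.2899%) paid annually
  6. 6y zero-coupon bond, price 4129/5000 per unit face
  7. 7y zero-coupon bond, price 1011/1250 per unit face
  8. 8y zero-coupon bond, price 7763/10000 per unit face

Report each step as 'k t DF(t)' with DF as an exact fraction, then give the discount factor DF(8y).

1 1 9617/10000
2 2 233/250
3 3 9009/10000
4 4 2193/2500
5 5 532/625
6 6 4129/5000
7 7 1011/1250
8 8 7763/10000
DF(8y) = 7763/10000 ≈ 0.776300

step 1 [1y] zero: DF = P = 9617/10000 ≈ 0.961700
step 2 [2y] bond c/1=3/40: DF=(429611/400000 − 3/40·(0.961700))/(1+3/40) = 233/250 ≈ 0.932000
step 3 [3y] bond c/1=1/25: DF=(253171/250000 − 1/25·(0.961700+0.932000))/(1+1/25) = 9009/10000 ≈ 0.900900
step 4 [4y] swap r/1=614/18359: DF=(1 − 614/18359·(0.961700+0.932000+0.900900))/(1+614/18359) = 2193/2500 ≈ 0.877200
step 5 [5y] swap r/1=744/22615: DF=(1 − 744/22615·(0.961700+0.932000+0.900900+0.877200))/(1+744/22615) = 532/625 ≈ 0.851200
step 6 [6y] zero: DF = P = 4129/5000 ≈ 0.825800
step 7 [7y] zero: DF = P = 1011/1250 ≈ 0.808800
step 8 [8y] zero: DF = P = 7763/10000 ≈ 0.776300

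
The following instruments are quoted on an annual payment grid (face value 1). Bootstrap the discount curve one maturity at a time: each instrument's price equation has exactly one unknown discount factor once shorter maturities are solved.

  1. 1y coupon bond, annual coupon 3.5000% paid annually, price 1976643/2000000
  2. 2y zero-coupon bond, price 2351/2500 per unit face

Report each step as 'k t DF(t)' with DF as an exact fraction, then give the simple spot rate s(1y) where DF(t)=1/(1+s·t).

1 1 9549/10000
2 2 2351/2500
s(1y) = (1/(9549/10000) − 1)/(1) = 451/9549 ≈ 4.7230%

step 1 [1y] bond c/1=7/200: DF=(1976643/2000000 − 7/200·(0))/(1+7/200) = 9549/10000 ≈ 0.954900
step 2 [2y] zero: DF = P = 2351/2500 ≈ 0.940400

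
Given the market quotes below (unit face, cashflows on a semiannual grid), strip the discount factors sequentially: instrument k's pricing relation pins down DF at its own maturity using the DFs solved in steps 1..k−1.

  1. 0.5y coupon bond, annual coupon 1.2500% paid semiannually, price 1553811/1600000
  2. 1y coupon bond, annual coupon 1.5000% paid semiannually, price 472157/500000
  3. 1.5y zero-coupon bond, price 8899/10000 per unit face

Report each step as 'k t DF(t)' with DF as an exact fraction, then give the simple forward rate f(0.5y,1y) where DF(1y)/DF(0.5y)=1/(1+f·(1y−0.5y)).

1 1/2 9651/10000
2 1 9301/10000
3 3/2 8899/10000
f(0.5y,1y) = ((9651/10000)/(9301/10000) − 1)/(1/2) = 700/9301 ≈ 7.5261%

step 1 [0.5y] bond c/2=1/160: DF=(1553811/1600000 − 1/160·(0))/(1+1/160) = 9651/10000 ≈ 0.965100
step 2 [1y] bond c/2=3/400: DF=(472157/500000 − 3/400·(0.965100))/(1+3/400) = 9301/10000 ≈ 0.930100
step 3 [1.5y] zero: DF = P = 8899/10000 ≈ 0.889900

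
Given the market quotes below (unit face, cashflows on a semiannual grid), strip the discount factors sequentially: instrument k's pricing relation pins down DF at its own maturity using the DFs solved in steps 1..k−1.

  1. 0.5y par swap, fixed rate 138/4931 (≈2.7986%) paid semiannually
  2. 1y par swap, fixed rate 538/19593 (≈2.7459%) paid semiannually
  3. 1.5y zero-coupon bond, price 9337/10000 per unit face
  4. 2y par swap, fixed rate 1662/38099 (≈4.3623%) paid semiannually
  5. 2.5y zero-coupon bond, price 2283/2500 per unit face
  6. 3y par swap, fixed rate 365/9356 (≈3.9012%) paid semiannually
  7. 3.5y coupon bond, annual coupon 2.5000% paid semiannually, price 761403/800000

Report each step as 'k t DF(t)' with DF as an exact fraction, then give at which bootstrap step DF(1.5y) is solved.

step 1 [0.5y] swap r/2=69/4931: DF=(1 − 69/4931·(0))/(1+69/4931) = 4931/5000 ≈ 0.986200
step 2 [1y] swap r/2=269/19593: DF=(1 − 269/19593·(0.986200))/(1+269/19593) = 9731/10000 ≈ 0.973100
step 3 [1.5y] zero: DF = P = 9337/10000 ≈ 0.933700
step 4 [2y] swap r/2=831/38099: DF=(1 − 831/38099·(0.986200+0.973100+0.933700))/(1+831/38099) = 9169/10000 ≈ 0.916900
step 5 [2.5y] zero: DF = P = 2283/2500 ≈ 0.913200
step 6 [3y] swap r/2=365/18712: DF=(1 − 365/18712·(0.986200+0.973100+0.933700+0.916900+0.913200))/(1+365/18712) = 1781/2000 ≈ 0.890500
step 7 [3.5y] bond c/2=1/80: DF=(761403/800000 − 1/80·(0.986200+0.973100+0.933700+0.916900+0.913200+0.890500))/(1+1/80) = 8707/10000 ≈ 0.870700

1 1/2 4931/5000
2 1 9731/10000
3 3/2 9337/10000
4 2 9169/10000
5 5/2 2283/2500
6 3 1781/2000
7 7/2 8707/10000
DF(1.5y) is solved at step 3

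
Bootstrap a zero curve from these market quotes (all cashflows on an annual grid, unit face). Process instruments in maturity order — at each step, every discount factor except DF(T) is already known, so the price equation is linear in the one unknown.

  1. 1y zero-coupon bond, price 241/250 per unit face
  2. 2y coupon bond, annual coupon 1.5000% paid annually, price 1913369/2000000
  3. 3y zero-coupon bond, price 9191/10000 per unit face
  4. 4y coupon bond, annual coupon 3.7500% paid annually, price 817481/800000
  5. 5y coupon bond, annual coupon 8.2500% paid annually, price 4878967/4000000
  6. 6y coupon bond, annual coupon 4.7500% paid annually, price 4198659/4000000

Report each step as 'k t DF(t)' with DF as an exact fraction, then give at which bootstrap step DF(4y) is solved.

step 1 [1y] zero: DF = P = 241/250 ≈ 0.964000
step 2 [2y] bond c/1=3/200: DF=(1913369/2000000 − 3/200·(0.964000))/(1+3/200) = 9283/10000 ≈ 0.928300
step 3 [3y] zero: DF = P = 9191/10000 ≈ 0.919100
step 4 [4y] bond c/1=3/80: DF=(817481/800000 − 3/80·(0.964000+0.928300+0.919100))/(1+3/80) = 8833/10000 ≈ 0.883300
step 5 [5y] bond c/1=33/400: DF=(4878967/4000000 − 33/400·(0.964000+0.928300+0.919100+0.883300))/(1+33/400) = 2113/2500 ≈ 0.845200
step 6 [6y] bond c/1=19/400: DF=(4198659/4000000 − 19/400·(0.964000+0.928300+0.919100+0.883300+0.845200))/(1+19/400) = 3981/5000 ≈ 0.796200

1 1 241/250
2 2 9283/10000
3 3 9191/10000
4 4 8833/10000
5 5 2113/2500
6 6 3981/5000
DF(4y) is solved at step 4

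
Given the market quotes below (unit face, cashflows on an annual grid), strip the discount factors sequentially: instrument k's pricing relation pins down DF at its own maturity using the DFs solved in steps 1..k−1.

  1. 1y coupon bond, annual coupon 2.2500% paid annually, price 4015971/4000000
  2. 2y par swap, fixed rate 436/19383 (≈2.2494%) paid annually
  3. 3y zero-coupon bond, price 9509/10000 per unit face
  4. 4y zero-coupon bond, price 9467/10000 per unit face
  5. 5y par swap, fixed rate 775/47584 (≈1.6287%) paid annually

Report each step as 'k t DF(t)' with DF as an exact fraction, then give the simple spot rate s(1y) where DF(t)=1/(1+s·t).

step 1 [1y] bond c/1=9/400: DF=(4015971/4000000 − 9/400·(0))/(1+9/400) = 9819/10000 ≈ 0.981900
step 2 [2y] swap r/1=436/19383: DF=(1 − 436/19383·(0.981900))/(1+436/19383) = 2391/2500 ≈ 0.956400
step 3 [3y] zero: DF = P = 9509/10000 ≈ 0.950900
step 4 [4y] zero: DF = P = 9467/10000 ≈ 0.946700
step 5 [5y] swap r/1=775/47584: DF=(1 − 775/47584·(0.981900+0.956400+0.950900+0.946700))/(1+775/47584) = 369/400 ≈ 0.922500

1 1 9819/10000
2 2 2391/2500
3 3 9509/10000
4 4 9467/10000
5 5 369/400
s(1y) = (1/(9819/10000) − 1)/(1) = 181/9819 ≈ 1.8434%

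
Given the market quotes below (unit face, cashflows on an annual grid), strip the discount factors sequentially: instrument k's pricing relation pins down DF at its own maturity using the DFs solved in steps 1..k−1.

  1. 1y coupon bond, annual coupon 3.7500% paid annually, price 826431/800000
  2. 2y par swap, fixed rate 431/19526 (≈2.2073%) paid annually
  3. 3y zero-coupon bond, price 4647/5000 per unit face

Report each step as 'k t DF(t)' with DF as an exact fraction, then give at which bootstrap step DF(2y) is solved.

1 1 9957/10000
2 2 9569/10000
3 3 4647/5000
DF(2y) is solved at step 2

step 1 [1y] bond c/1=3/80: DF=(826431/800000 − 3/80·(0))/(1+3/80) = 9957/10000 ≈ 0.995700
step 2 [2y] swap r/1=431/19526: DF=(1 − 431/19526·(0.995700))/(1+431/19526) = 9569/10000 ≈ 0.956900
step 3 [3y] zero: DF = P = 4647/5000 ≈ 0.929400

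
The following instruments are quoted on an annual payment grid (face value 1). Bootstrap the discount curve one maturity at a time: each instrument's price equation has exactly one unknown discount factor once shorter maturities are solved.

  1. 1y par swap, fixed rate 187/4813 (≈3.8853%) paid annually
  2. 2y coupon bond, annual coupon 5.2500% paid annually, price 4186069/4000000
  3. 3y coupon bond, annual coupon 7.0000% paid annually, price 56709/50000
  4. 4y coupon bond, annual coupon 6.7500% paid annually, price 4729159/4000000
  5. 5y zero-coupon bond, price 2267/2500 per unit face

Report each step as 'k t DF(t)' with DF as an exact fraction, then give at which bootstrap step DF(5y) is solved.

step 1 [1y] swap r/1=187/4813: DF=(1 − 187/4813·(0))/(1+187/4813) = 4813/5000 ≈ 0.962600
step 2 [2y] bond c/1=21/400: DF=(4186069/4000000 − 21/400·(0.962600))/(1+21/400) = 9463/10000 ≈ 0.946300
step 3 [3y] bond c/1=7/100: DF=(56709/50000 − 7/100·(0.962600+0.946300))/(1+7/100) = 9351/10000 ≈ 0.935100
step 4 [4y] bond c/1=27/400: DF=(4729159/4000000 − 27/400·(0.962600+0.946300+0.935100))/(1+27/400) = 9277/10000 ≈ 0.927700
step 5 [5y] zero: DF = P = 2267/2500 ≈ 0.906800

1 1 4813/5000
2 2 9463/10000
3 3 9351/10000
4 4 9277/10000
5 5 2267/2500
DF(5y) is solved at step 5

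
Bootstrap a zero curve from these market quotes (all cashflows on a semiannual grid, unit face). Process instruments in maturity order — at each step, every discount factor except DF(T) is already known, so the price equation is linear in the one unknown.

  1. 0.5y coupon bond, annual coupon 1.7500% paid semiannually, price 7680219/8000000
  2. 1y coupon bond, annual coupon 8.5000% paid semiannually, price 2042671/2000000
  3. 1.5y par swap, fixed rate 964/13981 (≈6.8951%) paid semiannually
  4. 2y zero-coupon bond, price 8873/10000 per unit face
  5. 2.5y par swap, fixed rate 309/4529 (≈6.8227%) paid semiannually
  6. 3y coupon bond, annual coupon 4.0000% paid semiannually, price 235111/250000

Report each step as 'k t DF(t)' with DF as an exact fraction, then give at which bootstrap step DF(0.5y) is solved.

1 1/2 9517/10000
2 1 9409/10000
3 3/2 2259/2500
4 2 8873/10000
5 5/2 1691/2000
6 3 2083/2500
DF(0.5y) is solved at step 1

step 1 [0.5y] bond c/2=7/800: DF=(7680219/8000000 − 7/800·(0))/(1+7/800) = 9517/10000 ≈ 0.951700
step 2 [1y] bond c/2=17/400: DF=(2042671/2000000 − 17/400·(0.951700))/(1+17/400) = 9409/10000 ≈ 0.940900
step 3 [1.5y] swap r/2=482/13981: DF=(1 − 482/13981·(0.951700+0.940900))/(1+482/13981) = 2259/2500 ≈ 0.903600
step 4 [2y] zero: DF = P = 8873/10000 ≈ 0.887300
step 5 [2.5y] swap r/2=309/9058: DF=(1 − 309/9058·(0.951700+0.940900+0.903600+0.887300))/(1+309/9058) = 1691/2000 ≈ 0.845500
step 6 [3y] bond c/2=1/50: DF=(235111/250000 − 1/50·(0.951700+0.940900+0.903600+0.887300+0.845500))/(1+1/50) = 2083/2500 ≈ 0.833200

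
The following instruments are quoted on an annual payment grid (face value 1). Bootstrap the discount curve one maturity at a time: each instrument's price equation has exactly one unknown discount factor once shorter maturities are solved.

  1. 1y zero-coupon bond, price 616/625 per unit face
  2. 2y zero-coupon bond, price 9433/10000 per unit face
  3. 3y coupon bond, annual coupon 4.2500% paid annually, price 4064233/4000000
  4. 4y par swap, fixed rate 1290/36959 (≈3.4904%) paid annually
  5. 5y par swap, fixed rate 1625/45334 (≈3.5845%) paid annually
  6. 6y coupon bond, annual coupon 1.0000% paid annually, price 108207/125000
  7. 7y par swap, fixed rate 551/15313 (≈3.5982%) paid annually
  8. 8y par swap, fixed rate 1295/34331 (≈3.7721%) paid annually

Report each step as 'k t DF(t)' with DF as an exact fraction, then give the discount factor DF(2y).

1 1 616/625
2 2 9433/10000
3 3 112/125
4 4 871/1000
5 5 67/80
6 6 4061/5000
7 7 1949/2500
8 8 741/1000
DF(2y) = 9433/10000 ≈ 0.943300

step 1 [1y] zero: DF = P = 616/625 ≈ 0.985600
step 2 [2y] zero: DF = P = 9433/10000 ≈ 0.943300
step 3 [3y] bond c/1=17/400: DF=(4064233/4000000 − 17/400·(0.985600+0.943300))/(1+17/400) = 112/125 ≈ 0.896000
step 4 [4y] swap r/1=1290/36959: DF=(1 − 1290/36959·(0.985600+0.943300+0.896000))/(1+1290/36959) = 871/1000 ≈ 0.871000
step 5 [5y] swap r/1=1625/45334: DF=(1 − 1625/45334·(0.985600+0.943300+0.896000+0.871000))/(1+1625/45334) = 67/80 ≈ 0.837500
step 6 [6y] bond c/1=1/100: DF=(108207/125000 − 1/100·(0.985600+0.943300+0.896000+0.871000+0.837500))/(1+1/100) = 4061/5000 ≈ 0.812200
step 7 [7y] swap r/1=551/15313: DF=(1 − 551/15313·(0.985600+0.943300+0.896000+0.871000+0.837500+0.812200))/(1+551/15313) = 1949/2500 ≈ 0.779600
step 8 [8y] swap r/1=1295/34331: DF=(1 − 1295/34331·(0.985600+0.943300+0.896000+0.871000+0.837500+0.812200+0.779600))/(1+1295/34331) = 741/1000 ≈ 0.741000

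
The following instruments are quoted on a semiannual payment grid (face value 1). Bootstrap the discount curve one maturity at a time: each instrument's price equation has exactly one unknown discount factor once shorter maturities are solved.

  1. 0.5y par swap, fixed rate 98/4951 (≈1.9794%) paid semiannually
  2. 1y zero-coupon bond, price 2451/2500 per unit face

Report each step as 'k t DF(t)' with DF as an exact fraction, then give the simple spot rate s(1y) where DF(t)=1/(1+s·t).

step 1 [0.5y] swap r/2=49/4951: DF=(1 − 49/4951·(0))/(1+49/4951) = 4951/5000 ≈ 0.990200
step 2 [1y] zero: DF = P = 2451/2500 ≈ 0.980400

1 1/2 4951/5000
2 1 2451/2500
s(1y) = (1/(2451/2500) − 1)/(1) = 49/2451 ≈ 1.9992%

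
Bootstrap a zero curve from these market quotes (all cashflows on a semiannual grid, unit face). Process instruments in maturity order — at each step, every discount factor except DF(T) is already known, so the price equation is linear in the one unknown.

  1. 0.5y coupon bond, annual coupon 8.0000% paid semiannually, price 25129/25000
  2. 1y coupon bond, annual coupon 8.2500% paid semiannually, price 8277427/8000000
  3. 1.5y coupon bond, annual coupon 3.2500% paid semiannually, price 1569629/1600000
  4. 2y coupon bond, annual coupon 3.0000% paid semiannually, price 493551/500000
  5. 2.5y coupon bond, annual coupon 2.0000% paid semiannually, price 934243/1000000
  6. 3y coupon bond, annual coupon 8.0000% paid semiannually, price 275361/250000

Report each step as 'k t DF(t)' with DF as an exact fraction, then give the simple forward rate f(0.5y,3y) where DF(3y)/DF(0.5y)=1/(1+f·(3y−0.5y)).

step 1 [0.5y] bond c/2=1/25: DF=(25129/25000 − 1/25·(0))/(1+1/25) = 1933/2000 ≈ 0.966500
step 2 [1y] bond c/2=33/800: DF=(8277427/8000000 − 33/800·(0.966500))/(1+33/800) = 4777/5000 ≈ 0.955400
step 3 [1.5y] bond c/2=13/800: DF=(1569629/1600000 − 13/800·(0.966500+0.955400))/(1+13/800) = 4673/5000 ≈ 0.934600
step 4 [2y] bond c/2=3/200: DF=(493551/500000 − 3/200·(0.966500+0.955400+0.934600))/(1+3/200) = 9303/10000 ≈ 0.930300
step 5 [2.5y] bond c/2=1/100: DF=(934243/1000000 − 1/100·(0.966500+0.955400+0.934600+0.930300))/(1+1/100) = 71/80 ≈ 0.887500
step 6 [3y] bond c/2=1/25: DF=(275361/250000 − 1/25·(0.966500+0.955400+0.934600+0.930300+0.887500))/(1+1/25) = 8793/10000 ≈ 0.879300

1 1/2 1933/2000
2 1 4777/5000
3 3/2 4673/5000
4 2 9303/10000
5 5/2 71/80
6 3 8793/10000
f(0.5y,3y) = ((1933/2000)/(8793/10000) − 1)/(5/2) = 1744/43965 ≈ 3.9668%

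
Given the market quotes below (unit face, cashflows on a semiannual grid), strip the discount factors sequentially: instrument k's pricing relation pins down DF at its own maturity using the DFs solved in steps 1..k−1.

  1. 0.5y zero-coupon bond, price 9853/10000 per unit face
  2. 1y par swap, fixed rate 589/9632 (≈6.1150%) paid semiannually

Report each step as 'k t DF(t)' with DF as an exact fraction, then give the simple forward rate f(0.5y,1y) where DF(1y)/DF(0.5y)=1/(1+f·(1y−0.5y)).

1 1/2 9853/10000
2 1 9411/10000
f(0.5y,1y) = ((9853/10000)/(9411/10000) − 1)/(1/2) = 884/9411 ≈ 9.3933%

step 1 [0.5y] zero: DF = P = 9853/10000 ≈ 0.985300
step 2 [1y] swap r/2=589/19264: DF=(1 − 589/19264·(0.985300))/(1+589/19264) = 9411/10000 ≈ 0.941100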